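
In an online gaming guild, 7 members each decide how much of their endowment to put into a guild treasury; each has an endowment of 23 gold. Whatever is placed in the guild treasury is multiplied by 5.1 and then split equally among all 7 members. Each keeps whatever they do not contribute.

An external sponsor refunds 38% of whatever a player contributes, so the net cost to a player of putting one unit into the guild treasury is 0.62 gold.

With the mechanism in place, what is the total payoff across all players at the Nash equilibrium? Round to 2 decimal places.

With the mechanism, a contributed unit returns (5.1/7) / 0.62 = 1.1751 per unit of net cost to the contributor — now above 1 — so contributing fully is weakly dominant for every player.
At the Nash equilibrium everyone contributes 23. Group total payoff = 7 × (23 × 0.38 + 5.1 × 23) = 882.28.

882.28 gold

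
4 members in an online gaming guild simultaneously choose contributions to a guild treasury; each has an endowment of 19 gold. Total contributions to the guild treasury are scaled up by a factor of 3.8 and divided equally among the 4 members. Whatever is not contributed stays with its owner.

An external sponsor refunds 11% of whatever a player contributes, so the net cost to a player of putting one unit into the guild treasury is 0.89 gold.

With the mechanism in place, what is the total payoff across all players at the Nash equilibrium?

297.16 gold

Under the mechanism each unit contributed yields (3.8/4) / 0.89 = 1.0674 back to its contributor per unit of net cost, which exceeds 1, making full contribution the dominant choice for everyone.
At the Nash equilibrium everyone contributes 19. Group total payoff = 4 × (19 × 0.11 + 3.8 × 19) = 297.16.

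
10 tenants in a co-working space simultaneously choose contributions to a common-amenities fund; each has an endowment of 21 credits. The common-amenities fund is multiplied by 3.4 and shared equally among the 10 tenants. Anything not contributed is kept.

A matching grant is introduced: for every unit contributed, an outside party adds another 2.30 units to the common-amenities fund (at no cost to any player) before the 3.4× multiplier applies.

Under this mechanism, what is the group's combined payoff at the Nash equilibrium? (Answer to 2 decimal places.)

Under the mechanism each unit contributed yields 3.4 × 3.30 / 10 = 1.1220 back to its contributor per unit of net cost, which exceeds 1, making full contribution the dominant choice for everyone.
So the Nash equilibrium is full contribution by all 10; the group earns 3.4 × 3.30 × 210 = 2356.20.

2356.20 credits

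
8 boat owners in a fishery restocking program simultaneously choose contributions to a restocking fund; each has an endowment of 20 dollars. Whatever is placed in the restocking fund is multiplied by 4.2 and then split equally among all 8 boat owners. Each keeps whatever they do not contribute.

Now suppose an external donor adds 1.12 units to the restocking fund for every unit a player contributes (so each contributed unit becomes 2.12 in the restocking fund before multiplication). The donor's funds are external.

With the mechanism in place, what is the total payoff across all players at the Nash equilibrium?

Under the mechanism each unit contributed yields 4.2 × 2.12 / 8 = 1.1130 back to its contributor per unit of net cost, which exceeds 1, making full contribution the dominant choice for everyone.
So the Nash equilibrium is full contribution by all 8; the group earns 4.2 × 2.12 × 160 = 1424.64.

1424.64 dollars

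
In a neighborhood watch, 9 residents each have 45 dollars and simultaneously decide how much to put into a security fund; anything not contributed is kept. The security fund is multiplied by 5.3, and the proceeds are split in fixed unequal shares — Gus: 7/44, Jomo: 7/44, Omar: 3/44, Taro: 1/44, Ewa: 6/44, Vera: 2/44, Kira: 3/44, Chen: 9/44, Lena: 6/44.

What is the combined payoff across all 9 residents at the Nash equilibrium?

598.50 dollars

For player j, contributing a unit is worthwhile iff 5.3 × (j's share) ≥ 1, i.e. iff j's share is at least 0.1887.
The only share above 0.1887 is Chen's 9/44, contributing 45; the remaining 8 contribute 0. Total contributed: 45.
The security fund pays out 5.3 × 45 = 238.50 in total (split across the unequal shares, but the aggregate is all that matters for the group sum).
The 8 free-riders keep 45 each, adding 360. Group total = 360 + 238.50 = 598.50.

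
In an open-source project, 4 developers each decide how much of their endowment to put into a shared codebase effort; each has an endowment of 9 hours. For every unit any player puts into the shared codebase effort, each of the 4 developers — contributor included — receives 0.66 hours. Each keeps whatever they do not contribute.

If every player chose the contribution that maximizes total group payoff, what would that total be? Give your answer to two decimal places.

95.04 hours

Each contributed unit returns 2.640 to the group as a whole (0.66 to each of 4 players), which exceeds 1, so the social optimum is full contribution: group total = 2.640 × 36 = 95.04.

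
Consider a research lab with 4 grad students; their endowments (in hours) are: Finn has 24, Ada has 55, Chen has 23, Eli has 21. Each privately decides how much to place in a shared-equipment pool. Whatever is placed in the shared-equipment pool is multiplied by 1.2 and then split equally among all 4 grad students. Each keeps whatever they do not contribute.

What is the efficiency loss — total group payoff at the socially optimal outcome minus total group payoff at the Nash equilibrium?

24.60 hours

The private return per contributed unit is 1.2/4 = 0.3000 < 1 for every player regardless of endowment, so the Nash equilibrium is zero contribution and the group total is Σ E_j = 24 + 55 + 23 + 21 = 123.
Each contributed unit returns 1.200 to the group, so the social optimum is full contribution by everyone: group total = 1.200 × 123 = 147.60.
Efficiency loss = (1.200 − 1) × 123 = 24.60.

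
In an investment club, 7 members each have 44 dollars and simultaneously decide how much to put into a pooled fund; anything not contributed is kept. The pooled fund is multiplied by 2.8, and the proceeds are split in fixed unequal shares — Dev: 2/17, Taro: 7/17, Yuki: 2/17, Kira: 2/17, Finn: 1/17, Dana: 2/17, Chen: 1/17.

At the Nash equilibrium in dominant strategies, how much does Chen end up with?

51.25 dollars

For player j, contributing a unit is worthwhile iff 2.8 × (j's share) ≥ 1, i.e. iff j's share is at least 0.3571.
The only share above 0.3571 is Taro's 7/17, contributing 44; the remaining 6 contribute 0. Total contributed: 44.
Chen keeps 44 and receives 2.8 × 44 × 1/17 = 7.25 from the pooled fund, for a payoff of 51.25.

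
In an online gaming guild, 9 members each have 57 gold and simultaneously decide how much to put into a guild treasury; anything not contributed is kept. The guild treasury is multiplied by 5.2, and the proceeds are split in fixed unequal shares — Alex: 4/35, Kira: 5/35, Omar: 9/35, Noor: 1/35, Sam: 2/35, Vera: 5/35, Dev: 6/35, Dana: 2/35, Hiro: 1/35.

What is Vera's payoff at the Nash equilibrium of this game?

99.34 gold

Player j's private return per contributed unit is 5.2 × (j's share). Contributing is weakly dominant for j when that share is at least 1/5.2 = 0.1923, and contributing 0 is dominant otherwise.
Only Omar (9/35) clears that bar, contributing 57; the remaining 8 contribute 0. Total contributed: 57.
Vera keeps 57 and receives 5.2 × 57 × 5/35 = 42.34 from the guild treasury, for a payoff of 99.34.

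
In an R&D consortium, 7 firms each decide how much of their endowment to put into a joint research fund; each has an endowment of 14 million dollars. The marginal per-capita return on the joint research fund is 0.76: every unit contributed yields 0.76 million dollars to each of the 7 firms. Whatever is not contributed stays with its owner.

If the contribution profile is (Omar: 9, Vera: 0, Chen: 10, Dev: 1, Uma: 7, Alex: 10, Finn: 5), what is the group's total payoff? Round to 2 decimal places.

279.44 million dollars

Total contributed: 9 + 0 + 10 + 1 + 7 + 10 + 5 = 42; total kept: 7 × 14 − 42 = 56.
The joint research fund pays out 0.76 × 7 × 42 = 223.44 in aggregate.
Group total = 56 + 223.44 = 279.44.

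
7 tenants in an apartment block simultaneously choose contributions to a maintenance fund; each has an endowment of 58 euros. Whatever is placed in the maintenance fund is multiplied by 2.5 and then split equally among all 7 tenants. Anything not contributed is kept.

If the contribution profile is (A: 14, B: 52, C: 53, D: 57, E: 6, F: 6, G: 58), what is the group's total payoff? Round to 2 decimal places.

775.00 euros

Total contributed: 14 + 52 + 53 + 57 + 6 + 6 + 58 = 246; total kept: 7 × 58 − 246 = 160.
The maintenance fund pays out 2.5 × 246 = 615.00 in aggregate.
Group total = 160 + 615.00 = 775.00.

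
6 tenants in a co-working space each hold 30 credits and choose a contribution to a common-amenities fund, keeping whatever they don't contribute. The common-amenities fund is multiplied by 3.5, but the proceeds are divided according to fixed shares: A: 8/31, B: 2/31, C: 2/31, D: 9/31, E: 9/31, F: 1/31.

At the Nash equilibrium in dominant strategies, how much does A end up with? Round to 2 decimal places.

Each unit j contributes comes back to j as 3.5 × (j's share), so j prefers to contribute only if that share exceeds 1/3.5 = 0.2857; otherwise keeping the unit dominates.
D and E clear that bar, contributing 30 each; the remaining 4 contribute 0. Total contributed: 60.
A keeps 30 and receives 3.5 × 60 × 8/31 = 54.19 from the common-amenities fund, for a payoff of 84.19.

84.19 credits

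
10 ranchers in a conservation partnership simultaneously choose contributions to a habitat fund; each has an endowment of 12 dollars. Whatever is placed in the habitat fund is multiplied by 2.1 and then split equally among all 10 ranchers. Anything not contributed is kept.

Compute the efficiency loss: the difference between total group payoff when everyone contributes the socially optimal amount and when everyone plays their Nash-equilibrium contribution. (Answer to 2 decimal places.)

132.00 dollars

Each contributed unit returns 2.1/10 = 0.2100 to its contributor — below 1 — so contributing 0 is dominant for every player. At the Nash equilibrium everyone keeps their 12, and the group total is 10 × 12 = 120.
Each contributed unit returns 2.100 to the group as a whole (0.2100 to each of 10 players), which exceeds 1, so the social optimum is full contribution: group total = 2.100 × 120 = 252.00.
Efficiency loss = 252.00 − 120 = 132.00.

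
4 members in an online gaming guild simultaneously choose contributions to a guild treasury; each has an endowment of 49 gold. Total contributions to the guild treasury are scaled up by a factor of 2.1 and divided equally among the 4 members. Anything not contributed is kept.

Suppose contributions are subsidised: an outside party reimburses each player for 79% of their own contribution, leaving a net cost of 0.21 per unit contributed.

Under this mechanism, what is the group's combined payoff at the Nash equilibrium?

Under the mechanism each unit contributed yields (2.1/4) / 0.21 = 2.5000 back to its contributor per unit of net cost, which exceeds 1, making full contribution the dominant choice for everyone.
At the Nash equilibrium everyone contributes 49. Group total payoff = 4 × (49 × 0.79 + 2.1 × 49) = 566.44.

566.44 gold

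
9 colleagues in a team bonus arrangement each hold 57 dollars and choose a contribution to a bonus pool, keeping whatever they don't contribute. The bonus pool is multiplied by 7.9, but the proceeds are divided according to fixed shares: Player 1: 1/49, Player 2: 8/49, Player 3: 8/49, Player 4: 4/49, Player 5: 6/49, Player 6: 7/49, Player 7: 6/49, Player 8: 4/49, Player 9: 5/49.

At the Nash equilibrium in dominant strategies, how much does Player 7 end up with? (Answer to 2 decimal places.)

Each unit j contributes comes back to j as 7.9 × (j's share), so j prefers to contribute only if that share exceeds 1/7.9 = 0.1266; otherwise keeping the unit dominates.
Player 2, Player 3 and Player 6 are above the threshold, contributing 57 each; the remaining 6 contribute 0. Total contributed: 171.
Player 7 keeps 57 and receives 7.9 × 171 × 6/49 = 165.42 from the bonus pool, for a payoff of 222.42.

222.42 dollars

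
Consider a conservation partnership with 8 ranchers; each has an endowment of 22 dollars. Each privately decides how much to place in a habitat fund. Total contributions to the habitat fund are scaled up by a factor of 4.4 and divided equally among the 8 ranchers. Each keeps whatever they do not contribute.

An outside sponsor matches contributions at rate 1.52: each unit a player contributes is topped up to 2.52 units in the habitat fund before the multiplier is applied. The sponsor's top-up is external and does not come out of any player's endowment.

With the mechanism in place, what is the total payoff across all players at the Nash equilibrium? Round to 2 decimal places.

The effective private return per unit is now 4.4 × 2.52 / 8 = 1.3860 > 1, so every player's dominant strategy flips to full contribution.
At the Nash equilibrium everyone contributes 22. Group total payoff = 4.4 × 2.52 × 176 = 1951.49.

1951.49 dollars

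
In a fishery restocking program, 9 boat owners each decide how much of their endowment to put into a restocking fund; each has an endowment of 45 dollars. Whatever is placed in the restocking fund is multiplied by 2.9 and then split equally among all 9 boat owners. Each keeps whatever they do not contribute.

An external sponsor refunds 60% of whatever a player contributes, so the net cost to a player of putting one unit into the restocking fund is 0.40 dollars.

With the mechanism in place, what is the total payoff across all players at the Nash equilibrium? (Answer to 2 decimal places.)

405.00 dollars

Even with the mechanism, each unit contributed returns only (2.9/9) / 0.40 = 0.8056 per unit of net cost, so contributing nothing is still dominant.
At the Nash equilibrium no one contributes; group total payoff = 9 × 45 = 405.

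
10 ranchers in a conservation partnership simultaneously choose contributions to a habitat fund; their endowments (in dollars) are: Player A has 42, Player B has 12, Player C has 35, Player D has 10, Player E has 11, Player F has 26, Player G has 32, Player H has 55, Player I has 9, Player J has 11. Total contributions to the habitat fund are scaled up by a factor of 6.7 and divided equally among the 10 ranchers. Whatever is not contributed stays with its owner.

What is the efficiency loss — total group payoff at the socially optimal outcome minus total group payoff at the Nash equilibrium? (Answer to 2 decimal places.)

1385.10 dollars

The private return per contributed unit is 6.7/10 = 0.6700 < 1 for every player regardless of endowment, so the Nash equilibrium is zero contribution and the group total is Σ E_j = 42 + 12 + 35 + 10 + 11 + 26 + 32 + 55 + 9 + 11 = 243.
Each contributed unit returns 6.700 to the group, so the social optimum is full contribution by everyone: group total = 6.700 × 243 = 1628.10.
Efficiency loss = (6.700 − 1) × 243 = 1385.10.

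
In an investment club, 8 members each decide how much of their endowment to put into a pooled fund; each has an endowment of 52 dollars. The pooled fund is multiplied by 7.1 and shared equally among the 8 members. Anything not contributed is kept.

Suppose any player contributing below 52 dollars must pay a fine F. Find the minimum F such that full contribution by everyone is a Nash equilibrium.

5.85 dollars

Given the others contribute fully, the best deviation is to contribute 0 (any partial contribution still incurs the fine and gives up units whose private return 0.8875 is below 1).
Deviating from 52 to 0 saves 52 dollars but forfeits the deviator's share of the drop in the pooled fund: 7.1/8 × 52 = 46.15.
So the deviation gain is 52 − 46.15 = 5.85, and the fine must be at least 5.85 dollars to wipe it out.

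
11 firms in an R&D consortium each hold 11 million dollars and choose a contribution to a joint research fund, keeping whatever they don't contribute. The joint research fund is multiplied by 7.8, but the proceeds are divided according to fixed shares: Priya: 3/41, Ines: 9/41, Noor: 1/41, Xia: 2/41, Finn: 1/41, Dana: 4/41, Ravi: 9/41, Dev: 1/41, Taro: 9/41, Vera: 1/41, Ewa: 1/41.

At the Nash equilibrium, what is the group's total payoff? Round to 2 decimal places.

345.40 million dollars

A player with share s gets back 7.8·s per unit contributed, so full contribution is dominant for anyone with s > 1/7.8 = 0.1282 and zero contribution is dominant for anyone below.
Ines, Ravi and Taro are above the threshold, contributing 11 each; the remaining 8 contribute 0. Total contributed: 33.
The joint research fund pays out 7.8 × 33 = 257.40 in total (split across the unequal shares, but the aggregate is all that matters for the group sum).
The 8 free-riders keep 11 each, adding 88. Group total = 88 + 257.40 = 345.40.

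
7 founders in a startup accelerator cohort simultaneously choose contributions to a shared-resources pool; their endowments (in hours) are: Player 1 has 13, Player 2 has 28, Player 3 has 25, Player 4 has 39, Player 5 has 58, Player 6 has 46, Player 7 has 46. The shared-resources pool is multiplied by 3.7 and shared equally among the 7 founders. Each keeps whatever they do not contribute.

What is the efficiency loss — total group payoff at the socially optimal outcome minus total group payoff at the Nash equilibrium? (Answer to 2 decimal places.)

688.50 hours

The private return per contributed unit is 3.7/7 = 0.5286 < 1 for every player regardless of endowment, so the Nash equilibrium is zero contribution and the group total is Σ E_j = 13 + 28 + 25 + 39 + 58 + 46 + 46 = 255.
Each contributed unit returns 3.700 to the group, so the social optimum is full contribution by everyone: group total = 3.700 × 255 = 943.50.
Efficiency loss = (3.700 − 1) × 255 = 688.50.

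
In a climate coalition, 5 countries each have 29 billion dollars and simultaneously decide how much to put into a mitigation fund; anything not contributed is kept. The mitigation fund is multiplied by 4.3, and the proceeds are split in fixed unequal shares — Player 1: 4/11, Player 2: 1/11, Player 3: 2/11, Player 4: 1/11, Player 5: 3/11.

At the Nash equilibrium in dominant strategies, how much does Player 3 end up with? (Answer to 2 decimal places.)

Player j's private return per contributed unit is 4.3 × (j's share). Contributing is weakly dominant for j when that share is at least 1/4.3 = 0.2326, and contributing 0 is dominant otherwise.
The shares above 0.2326 belong to Player 1 and Player 5, contributing 29 each; the remaining 3 contribute 0. Total contributed: 58.
Player 3 keeps 29 and receives 4.3 × 58 × 2/11 = 45.35 from the mitigation fund, for a payoff of 74.35.

74.35 billion dollars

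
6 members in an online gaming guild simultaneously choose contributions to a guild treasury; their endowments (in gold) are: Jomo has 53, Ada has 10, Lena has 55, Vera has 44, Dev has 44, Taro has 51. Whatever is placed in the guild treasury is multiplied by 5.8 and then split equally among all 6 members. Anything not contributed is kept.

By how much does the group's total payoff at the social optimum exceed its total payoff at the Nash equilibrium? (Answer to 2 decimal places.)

1233.60 gold

The private return per contributed unit is 5.8/6 = 0.9667 < 1 for every player regardless of endowment, so the Nash equilibrium is zero contribution and the group total is Σ E_j = 53 + 10 + 55 + 44 + 44 + 51 = 257.
Each contributed unit returns 5.800 to the group, so the social optimum is full contribution by everyone: group total = 5.800 × 257 = 1490.60.
Efficiency loss = (5.800 − 1) × 257 = 1233.60.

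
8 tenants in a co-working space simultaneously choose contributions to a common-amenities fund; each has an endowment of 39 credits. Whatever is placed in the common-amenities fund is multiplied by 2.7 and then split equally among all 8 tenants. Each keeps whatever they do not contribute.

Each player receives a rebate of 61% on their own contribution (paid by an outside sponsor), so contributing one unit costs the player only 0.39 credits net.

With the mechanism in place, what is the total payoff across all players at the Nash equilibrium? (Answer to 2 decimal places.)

With the mechanism, a contributed unit returns (2.7/8) / 0.39 = 0.8654 per unit of net cost — still below 1 — so contributing 0 remains dominant for every player.
At the Nash equilibrium no one contributes; group total payoff = 8 × 39 = 312.

312.00 credits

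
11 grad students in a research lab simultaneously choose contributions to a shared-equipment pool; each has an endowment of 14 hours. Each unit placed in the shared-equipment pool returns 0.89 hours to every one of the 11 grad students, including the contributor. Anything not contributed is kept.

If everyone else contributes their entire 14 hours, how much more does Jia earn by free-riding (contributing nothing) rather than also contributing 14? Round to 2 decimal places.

Switching from a contribution of 14 to 0 lets Jia keep an extra 14 hours, but lowers the shared-equipment pool by 14, which costs Jia their own share of that drop: 0.89 × 14 = 12.46.
Net gain = 14 − 12.46 = 1.54. The private return per contributed unit (0.89) is below 1, so free-riding is indeed the best response regardless of what the others do.

1.54 hours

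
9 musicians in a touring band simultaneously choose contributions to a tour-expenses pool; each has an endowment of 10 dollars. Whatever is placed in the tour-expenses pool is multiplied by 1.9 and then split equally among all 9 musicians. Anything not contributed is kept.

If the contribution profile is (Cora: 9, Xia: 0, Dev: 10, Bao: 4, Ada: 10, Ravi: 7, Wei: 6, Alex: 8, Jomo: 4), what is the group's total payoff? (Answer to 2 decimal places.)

142.20 dollars

Total contributed: 9 + 0 + 10 + 4 + 10 + 7 + 6 + 8 + 4 = 58; total kept: 9 × 10 − 58 = 32.
The tour-expenses pool pays out 1.9 × 58 = 110.20 in aggregate.
Group total = 32 + 110.20 = 142.20.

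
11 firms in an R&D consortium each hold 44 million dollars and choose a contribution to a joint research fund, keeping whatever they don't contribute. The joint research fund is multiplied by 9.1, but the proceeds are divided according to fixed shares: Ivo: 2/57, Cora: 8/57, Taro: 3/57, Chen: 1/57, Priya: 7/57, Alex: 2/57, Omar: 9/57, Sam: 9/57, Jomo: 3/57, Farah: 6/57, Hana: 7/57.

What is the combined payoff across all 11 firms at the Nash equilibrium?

2266.00 million dollars

Player j's private return per contributed unit is 9.1 × (j's share). Contributing is weakly dominant for j when that share is at least 1/9.1 = 0.1099, and contributing 0 is dominant otherwise.
The shares above 0.1099 belong to Cora, Priya, Omar, Sam and Hana, contributing 44 each; the remaining 6 contribute 0. Total contributed: 220.
The joint research fund pays out 9.1 × 220 = 2002.00 in total (split across the unequal shares, but the aggregate is all that matters for the group sum).
The 6 free-riders keep 44 each, adding 264. Group total = 264 + 2002.00 = 2266.00.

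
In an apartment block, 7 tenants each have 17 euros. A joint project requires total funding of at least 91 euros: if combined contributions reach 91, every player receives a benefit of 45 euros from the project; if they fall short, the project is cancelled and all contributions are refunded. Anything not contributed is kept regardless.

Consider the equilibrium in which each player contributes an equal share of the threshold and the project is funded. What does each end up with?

Equal share of the threshold: 91/7 = 13.
At this profile no one gains by cutting their contribution: any cut drops the total below 91, the project is cancelled, contributions are refunded, and the deviator ends with 17, which is less than 17 − 13 + 45 = 49. Contributing more than 13 just wastes the excess. So contributing exactly 13 is a best response.
Each player's payoff: 17 − 13 + 45 = 49.

49 euros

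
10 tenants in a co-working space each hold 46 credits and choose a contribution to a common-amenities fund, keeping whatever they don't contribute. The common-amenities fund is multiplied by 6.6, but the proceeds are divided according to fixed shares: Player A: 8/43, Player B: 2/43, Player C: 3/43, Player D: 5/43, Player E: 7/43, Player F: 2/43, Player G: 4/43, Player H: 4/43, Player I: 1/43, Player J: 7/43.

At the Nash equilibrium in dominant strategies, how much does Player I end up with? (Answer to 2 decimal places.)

A player with share s gets back 6.6·s per unit contributed, so full contribution is dominant for anyone with s > 1/6.6 = 0.1515 and zero contribution is dominant for anyone below.
Player A, Player E and Player J are above the threshold, contributing 46 each; the remaining 7 contribute 0. Total contributed: 138.
Player I keeps 46 and receives 6.6 × 138 × 1/43 = 21.18 from the common-amenities fund, for a payoff of 67.18.

67.18 credits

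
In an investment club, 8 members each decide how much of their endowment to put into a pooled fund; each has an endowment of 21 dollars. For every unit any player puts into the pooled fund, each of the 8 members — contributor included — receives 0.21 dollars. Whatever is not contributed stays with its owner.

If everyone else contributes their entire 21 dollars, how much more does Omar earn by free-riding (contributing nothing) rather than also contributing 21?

Switching from a contribution of 21 to 0 lets Omar keep an extra 21 dollars, but lowers the pooled fund by 21, which costs Omar their own share of that drop: 0.21 × 21 = 4.41.
Net gain = 21 − 4.41 = 16.59. The private return per contributed unit (0.21) is below 1, so free-riding is indeed the best response regardless of what the others do.

16.59 dollars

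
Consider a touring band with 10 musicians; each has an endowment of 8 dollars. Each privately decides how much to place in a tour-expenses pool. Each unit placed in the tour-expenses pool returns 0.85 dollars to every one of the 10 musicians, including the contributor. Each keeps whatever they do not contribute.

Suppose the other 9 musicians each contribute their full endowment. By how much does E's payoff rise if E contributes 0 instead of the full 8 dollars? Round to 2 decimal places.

1.20 dollars

Switching from a contribution of 8 to 0 lets E keep an extra 8 dollars, but lowers the tour-expenses pool by 8, which costs E their own share of that drop: 0.85 × 8 = 6.80.
Net gain = 8 − 6.80 = 1.20. The private return per contributed unit (0.85) is below 1, so free-riding is indeed the best response regardless of what the others do.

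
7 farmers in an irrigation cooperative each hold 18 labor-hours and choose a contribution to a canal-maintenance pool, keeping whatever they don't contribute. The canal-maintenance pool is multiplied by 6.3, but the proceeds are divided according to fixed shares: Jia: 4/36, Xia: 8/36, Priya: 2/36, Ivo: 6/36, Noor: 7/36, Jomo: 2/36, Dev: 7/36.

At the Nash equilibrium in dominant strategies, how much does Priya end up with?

For player j, contributing a unit is worthwhile iff 6.3 × (j's share) ≥ 1, i.e. iff j's share is at least 0.1587.
The shares above 0.1587 belong to Xia, Ivo, Noor and Dev, contributing 18 each; the remaining 3 contribute 0. Total contributed: 72.
Priya keeps 18 and receives 6.3 × 72 × 2/36 = 25.20 from the canal-maintenance pool, for a payoff of 43.20.

43.20 labor-hours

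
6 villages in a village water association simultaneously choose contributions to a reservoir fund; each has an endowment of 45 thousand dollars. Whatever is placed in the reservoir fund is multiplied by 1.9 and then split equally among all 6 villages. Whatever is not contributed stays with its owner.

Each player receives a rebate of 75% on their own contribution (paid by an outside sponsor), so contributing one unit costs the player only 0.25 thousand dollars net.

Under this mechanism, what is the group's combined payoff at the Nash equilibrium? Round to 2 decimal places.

Under the mechanism each unit contributed yields (1.9/6) / 0.25 = 1.2667 back to its contributor per unit of net cost, which exceeds 1, making full contribution the dominant choice for everyone.
So the Nash equilibrium is full contribution by all 6; the group earns 6 × (45 × 0.75 + 1.9 × 45) = 715.50.

715.50 thousand dollars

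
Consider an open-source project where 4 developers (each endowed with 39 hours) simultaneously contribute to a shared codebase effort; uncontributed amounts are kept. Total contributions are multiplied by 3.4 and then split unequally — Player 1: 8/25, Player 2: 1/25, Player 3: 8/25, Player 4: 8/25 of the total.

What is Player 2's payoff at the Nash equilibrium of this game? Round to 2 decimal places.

Each unit j contributes comes back to j as 3.4 × (j's share), so j prefers to contribute only if that share exceeds 1/3.4 = 0.2941; otherwise keeping the unit dominates.
Player 1, Player 3 and Player 4 clear that bar, contributing 39 each; the remaining 1 contribute 0. Total contributed: 117.
Player 2 keeps 39 and receives 3.4 × 117 × 1/25 = 15.91 from the shared codebase effort, for a payoff of 54.91.

54.91 hours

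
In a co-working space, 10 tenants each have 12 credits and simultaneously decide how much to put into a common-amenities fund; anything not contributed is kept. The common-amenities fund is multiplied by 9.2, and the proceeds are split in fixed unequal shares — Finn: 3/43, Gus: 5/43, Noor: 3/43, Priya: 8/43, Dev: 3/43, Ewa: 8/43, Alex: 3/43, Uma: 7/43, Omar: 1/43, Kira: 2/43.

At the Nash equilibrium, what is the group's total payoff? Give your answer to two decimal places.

513.60 credits

A player with share s gets back 9.2·s per unit contributed, so full contribution is dominant for anyone with s > 1/9.2 = 0.1087 and zero contribution is dominant for anyone below.
Gus, Priya, Ewa and Uma clear that bar, contributing 12 each; the remaining 6 contribute 0. Total contributed: 48.
The common-amenities fund pays out 9.2 × 48 = 441.60 in total (split across the unequal shares, but the aggregate is all that matters for the group sum).
The 6 free-riders keep 12 each, adding 72. Group total = 72 + 441.60 = 513.60.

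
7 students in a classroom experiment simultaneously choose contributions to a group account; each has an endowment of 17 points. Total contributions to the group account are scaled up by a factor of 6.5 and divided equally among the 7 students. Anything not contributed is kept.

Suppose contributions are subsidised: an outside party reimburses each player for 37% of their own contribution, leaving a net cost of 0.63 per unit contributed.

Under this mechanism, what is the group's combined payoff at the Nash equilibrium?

Under the mechanism each unit contributed yields (6.5/7) / 0.63 = 1.4739 back to its contributor per unit of net cost, which exceeds 1, making full contribution the dominant choice for everyone.
At the Nash equilibrium everyone contributes 17. Group total payoff = 7 × (17 × 0.37 + 6.5 × 17) = 817.53.

817.53 points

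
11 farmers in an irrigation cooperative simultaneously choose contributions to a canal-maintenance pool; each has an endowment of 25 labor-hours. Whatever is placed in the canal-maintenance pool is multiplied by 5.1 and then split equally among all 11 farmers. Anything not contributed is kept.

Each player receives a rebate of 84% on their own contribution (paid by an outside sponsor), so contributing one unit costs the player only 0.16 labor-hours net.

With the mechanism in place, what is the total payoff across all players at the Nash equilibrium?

1633.50 labor-hours

Under the mechanism each unit contributed yields (5.1/11) / 0.16 = 2.8977 back to its contributor per unit of net cost, which exceeds 1, making full contribution the dominant choice for everyone.
At the Nash equilibrium everyone contributes 25. Group total payoff = 11 × (25 × 0.84 + 5.1 × 25) = 1633.50.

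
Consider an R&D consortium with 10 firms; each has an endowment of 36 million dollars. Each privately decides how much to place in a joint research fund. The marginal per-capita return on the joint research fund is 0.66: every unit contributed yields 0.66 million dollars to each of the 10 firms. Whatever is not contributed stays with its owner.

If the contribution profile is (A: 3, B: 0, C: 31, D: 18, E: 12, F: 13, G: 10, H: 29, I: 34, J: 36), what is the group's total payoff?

1401.60 million dollars

Total contributed: 3 + 0 + 31 + 18 + 12 + 13 + 10 + 29 + 34 + 36 = 186; total kept: 10 × 36 − 186 = 174.
The joint research fund pays out 0.66 × 10 × 186 = 1227.60 in aggregate.
Group total = 174 + 1227.60 = 1401.60.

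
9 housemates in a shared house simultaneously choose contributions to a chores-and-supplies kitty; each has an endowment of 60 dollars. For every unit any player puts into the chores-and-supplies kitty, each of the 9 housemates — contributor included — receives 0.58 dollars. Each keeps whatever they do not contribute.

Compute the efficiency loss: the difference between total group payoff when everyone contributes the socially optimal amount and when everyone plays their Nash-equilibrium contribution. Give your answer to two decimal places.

The private return per contributed unit is 0.58 < 1, so contributing 0 is dominant for every player. At the Nash equilibrium everyone keeps their 60, and the group total is 9 × 60 = 540.
Each contributed unit returns 5.220 to the group as a whole (0.58 to each of 9 players), which exceeds 1, so the social optimum is full contribution: group total = 5.220 × 540 = 2818.80.
Efficiency loss = 2818.80 − 540 = 2278.80.

2278.80 dollars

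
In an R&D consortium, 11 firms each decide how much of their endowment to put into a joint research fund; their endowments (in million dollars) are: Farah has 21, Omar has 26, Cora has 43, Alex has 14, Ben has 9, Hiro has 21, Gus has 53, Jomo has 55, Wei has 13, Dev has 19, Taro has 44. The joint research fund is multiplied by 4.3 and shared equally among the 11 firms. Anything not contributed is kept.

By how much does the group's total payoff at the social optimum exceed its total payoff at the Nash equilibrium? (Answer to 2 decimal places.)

The private return per contributed unit is 4.3/11 = 0.3909 < 1 for every player regardless of endowment, so the Nash equilibrium is zero contribution and the group total is Σ E_j = 21 + 26 + 43 + 14 + 9 + 21 + 53 + 55 + 13 + 19 + 44 = 318.
Each contributed unit returns 4.300 to the group, so the social optimum is full contribution by everyone: group total = 4.300 × 318 = 1367.40.
Efficiency loss = (4.300 − 1) × 318 = 1049.40.

1049.40 million dollars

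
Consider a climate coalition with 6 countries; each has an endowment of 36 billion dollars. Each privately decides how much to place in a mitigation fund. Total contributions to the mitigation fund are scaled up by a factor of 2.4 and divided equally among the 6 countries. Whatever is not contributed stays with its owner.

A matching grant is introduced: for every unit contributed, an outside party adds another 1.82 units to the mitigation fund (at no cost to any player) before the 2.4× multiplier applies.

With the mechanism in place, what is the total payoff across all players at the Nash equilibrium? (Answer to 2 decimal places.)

1461.89 billion dollars

With the mechanism, a contributed unit returns 2.4 × 2.82 / 6 = 1.1280 per unit of net cost to the contributor — now above 1 — so contributing fully is weakly dominant for every player.
So the Nash equilibrium is full contribution by all 6; the group earns 2.4 × 2.82 × 216 = 1461.89.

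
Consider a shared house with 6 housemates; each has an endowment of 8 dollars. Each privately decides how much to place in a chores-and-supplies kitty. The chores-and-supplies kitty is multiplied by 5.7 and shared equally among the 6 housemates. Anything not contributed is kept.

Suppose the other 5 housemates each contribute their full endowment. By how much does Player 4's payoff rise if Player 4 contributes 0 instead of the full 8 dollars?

Switching from a contribution of 8 to 0 lets Player 4 keep an extra 8 dollars, but lowers the chores-and-supplies kitty by 8, which costs Player 4 their own share of that drop: 5.7/6 × 8 = 7.60.
Net gain = 8 − 7.60 = 0.40. The private return per contributed unit (0.9500) is below 1, so free-riding is indeed the best response regardless of what the others do.

0.40 dollars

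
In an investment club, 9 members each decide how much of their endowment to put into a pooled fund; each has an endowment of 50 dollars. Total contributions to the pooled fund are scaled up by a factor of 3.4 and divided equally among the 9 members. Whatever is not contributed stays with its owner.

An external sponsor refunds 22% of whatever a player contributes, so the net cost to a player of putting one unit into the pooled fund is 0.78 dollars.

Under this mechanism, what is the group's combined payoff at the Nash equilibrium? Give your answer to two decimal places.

450.00 dollars

Even with the mechanism, each unit contributed returns only (3.4/9) / 0.78 = 0.4843 per unit of net cost, so contributing nothing is still dominant.
At the Nash equilibrium no one contributes; group total payoff = 9 × 50 = 450.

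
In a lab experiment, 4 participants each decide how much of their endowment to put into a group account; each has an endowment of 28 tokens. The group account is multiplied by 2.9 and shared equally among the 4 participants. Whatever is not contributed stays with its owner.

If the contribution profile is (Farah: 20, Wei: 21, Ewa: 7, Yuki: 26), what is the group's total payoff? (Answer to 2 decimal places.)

252.60 tokens

Total contributed: 20 + 21 + 7 + 26 = 74; total kept: 4 × 28 − 74 = 38.
The group account pays out 2.9 × 74 = 214.60 in aggregate.
Group total = 38 + 214.60 = 252.60.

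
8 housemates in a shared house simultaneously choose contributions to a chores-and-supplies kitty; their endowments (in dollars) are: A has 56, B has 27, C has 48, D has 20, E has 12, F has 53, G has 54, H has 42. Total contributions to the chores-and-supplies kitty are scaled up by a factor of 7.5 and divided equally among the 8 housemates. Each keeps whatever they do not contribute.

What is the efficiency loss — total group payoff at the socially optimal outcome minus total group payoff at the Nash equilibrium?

2028.00 dollars

The private return per contributed unit is 7.5/8 = 0.9375 < 1 for every player regardless of endowment, so the Nash equilibrium is zero contribution and the group total is Σ E_j = 56 + 27 + 48 + 20 + 12 + 53 + 54 + 42 = 312.
Each contributed unit returns 7.500 to the group, so the social optimum is full contribution by everyone: group total = 7.500 × 312 = 2340.00.
Efficiency loss = (7.500 − 1) × 312 = 2028.00.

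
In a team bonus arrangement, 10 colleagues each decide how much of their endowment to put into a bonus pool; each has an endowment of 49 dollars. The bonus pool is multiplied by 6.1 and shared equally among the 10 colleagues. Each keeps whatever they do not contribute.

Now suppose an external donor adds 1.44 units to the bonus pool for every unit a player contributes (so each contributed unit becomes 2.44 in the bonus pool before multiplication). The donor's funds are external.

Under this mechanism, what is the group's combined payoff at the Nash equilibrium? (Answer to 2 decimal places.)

7293.16 dollars

The effective private return per unit is now 6.1 × 2.44 / 10 = 1.4884 > 1, so every player's dominant strategy flips to full contribution.
So the Nash equilibrium is full contribution by all 10; the group earns 6.1 × 2.44 × 490 = 7293.16.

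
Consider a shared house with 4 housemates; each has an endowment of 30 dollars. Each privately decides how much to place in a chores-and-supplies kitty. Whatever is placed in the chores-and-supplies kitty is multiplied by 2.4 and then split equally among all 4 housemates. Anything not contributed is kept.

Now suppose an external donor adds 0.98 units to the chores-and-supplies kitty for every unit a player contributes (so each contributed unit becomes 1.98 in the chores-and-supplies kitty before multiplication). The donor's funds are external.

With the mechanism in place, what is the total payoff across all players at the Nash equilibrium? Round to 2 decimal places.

Under the mechanism each unit contributed yields 2.4 × 1.98 / 4 = 1.1880 back to its contributor per unit of net cost, which exceeds 1, making full contribution the dominant choice for everyone.
At the Nash equilibrium everyone contributes 30. Group total payoff = 2.4 × 1.98 × 120 = 570.24.

570.24 dollars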